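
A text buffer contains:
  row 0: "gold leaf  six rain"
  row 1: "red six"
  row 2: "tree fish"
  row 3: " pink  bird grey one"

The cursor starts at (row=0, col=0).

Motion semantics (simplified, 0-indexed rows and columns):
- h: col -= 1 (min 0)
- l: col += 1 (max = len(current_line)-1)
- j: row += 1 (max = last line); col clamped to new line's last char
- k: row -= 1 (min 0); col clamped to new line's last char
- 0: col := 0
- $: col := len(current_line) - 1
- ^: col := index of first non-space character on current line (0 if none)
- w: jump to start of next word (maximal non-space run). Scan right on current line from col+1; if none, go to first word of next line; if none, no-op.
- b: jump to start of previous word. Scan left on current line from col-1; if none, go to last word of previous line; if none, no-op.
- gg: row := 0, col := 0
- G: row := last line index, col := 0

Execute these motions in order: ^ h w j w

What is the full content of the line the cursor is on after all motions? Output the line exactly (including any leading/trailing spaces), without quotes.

Answer: tree fish

Derivation:
After 1 (^): row=0 col=0 char='g'
After 2 (h): row=0 col=0 char='g'
After 3 (w): row=0 col=5 char='l'
After 4 (j): row=1 col=5 char='i'
After 5 (w): row=2 col=0 char='t'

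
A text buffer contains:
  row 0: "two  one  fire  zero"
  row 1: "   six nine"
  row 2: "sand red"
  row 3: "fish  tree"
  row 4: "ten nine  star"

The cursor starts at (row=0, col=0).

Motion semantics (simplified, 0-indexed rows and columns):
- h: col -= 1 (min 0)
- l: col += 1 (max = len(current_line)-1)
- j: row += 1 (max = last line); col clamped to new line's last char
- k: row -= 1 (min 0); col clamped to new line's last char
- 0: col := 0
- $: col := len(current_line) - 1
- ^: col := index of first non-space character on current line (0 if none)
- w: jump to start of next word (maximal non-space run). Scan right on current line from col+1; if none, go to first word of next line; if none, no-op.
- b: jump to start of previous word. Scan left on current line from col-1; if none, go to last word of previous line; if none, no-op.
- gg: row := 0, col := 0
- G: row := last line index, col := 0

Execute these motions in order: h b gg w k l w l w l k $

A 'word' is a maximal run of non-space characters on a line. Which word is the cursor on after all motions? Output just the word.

Answer: zero

Derivation:
After 1 (h): row=0 col=0 char='t'
After 2 (b): row=0 col=0 char='t'
After 3 (gg): row=0 col=0 char='t'
After 4 (w): row=0 col=5 char='o'
After 5 (k): row=0 col=5 char='o'
After 6 (l): row=0 col=6 char='n'
After 7 (w): row=0 col=10 char='f'
After 8 (l): row=0 col=11 char='i'
After 9 (w): row=0 col=16 char='z'
After 10 (l): row=0 col=17 char='e'
After 11 (k): row=0 col=17 char='e'
After 12 ($): row=0 col=19 char='o'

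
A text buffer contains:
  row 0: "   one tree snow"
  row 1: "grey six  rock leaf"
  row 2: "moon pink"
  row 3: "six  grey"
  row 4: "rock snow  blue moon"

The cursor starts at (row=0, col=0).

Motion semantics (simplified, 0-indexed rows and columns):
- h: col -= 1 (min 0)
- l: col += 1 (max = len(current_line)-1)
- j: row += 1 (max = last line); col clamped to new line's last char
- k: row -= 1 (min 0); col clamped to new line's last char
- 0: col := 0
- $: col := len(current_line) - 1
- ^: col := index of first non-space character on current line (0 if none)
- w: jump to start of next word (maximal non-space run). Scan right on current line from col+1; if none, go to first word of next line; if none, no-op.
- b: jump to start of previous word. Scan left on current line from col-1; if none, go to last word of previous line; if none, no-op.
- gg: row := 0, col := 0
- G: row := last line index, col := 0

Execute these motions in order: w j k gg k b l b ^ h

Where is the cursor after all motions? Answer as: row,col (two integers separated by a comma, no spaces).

After 1 (w): row=0 col=3 char='o'
After 2 (j): row=1 col=3 char='y'
After 3 (k): row=0 col=3 char='o'
After 4 (gg): row=0 col=0 char='_'
After 5 (k): row=0 col=0 char='_'
After 6 (b): row=0 col=0 char='_'
After 7 (l): row=0 col=1 char='_'
After 8 (b): row=0 col=1 char='_'
After 9 (^): row=0 col=3 char='o'
After 10 (h): row=0 col=2 char='_'

Answer: 0,2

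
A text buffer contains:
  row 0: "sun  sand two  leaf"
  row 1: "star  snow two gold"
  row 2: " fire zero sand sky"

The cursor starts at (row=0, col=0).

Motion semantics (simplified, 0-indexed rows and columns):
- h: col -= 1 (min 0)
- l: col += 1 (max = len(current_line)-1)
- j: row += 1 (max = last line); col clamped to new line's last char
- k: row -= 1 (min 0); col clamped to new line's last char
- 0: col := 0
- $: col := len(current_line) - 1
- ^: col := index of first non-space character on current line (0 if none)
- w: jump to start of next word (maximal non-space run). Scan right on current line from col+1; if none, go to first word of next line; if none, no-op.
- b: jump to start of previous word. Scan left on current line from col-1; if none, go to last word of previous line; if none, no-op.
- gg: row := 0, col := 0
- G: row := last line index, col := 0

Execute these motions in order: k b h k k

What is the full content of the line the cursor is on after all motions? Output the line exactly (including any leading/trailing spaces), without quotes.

After 1 (k): row=0 col=0 char='s'
After 2 (b): row=0 col=0 char='s'
After 3 (h): row=0 col=0 char='s'
After 4 (k): row=0 col=0 char='s'
After 5 (k): row=0 col=0 char='s'

Answer: sun  sand two  leaf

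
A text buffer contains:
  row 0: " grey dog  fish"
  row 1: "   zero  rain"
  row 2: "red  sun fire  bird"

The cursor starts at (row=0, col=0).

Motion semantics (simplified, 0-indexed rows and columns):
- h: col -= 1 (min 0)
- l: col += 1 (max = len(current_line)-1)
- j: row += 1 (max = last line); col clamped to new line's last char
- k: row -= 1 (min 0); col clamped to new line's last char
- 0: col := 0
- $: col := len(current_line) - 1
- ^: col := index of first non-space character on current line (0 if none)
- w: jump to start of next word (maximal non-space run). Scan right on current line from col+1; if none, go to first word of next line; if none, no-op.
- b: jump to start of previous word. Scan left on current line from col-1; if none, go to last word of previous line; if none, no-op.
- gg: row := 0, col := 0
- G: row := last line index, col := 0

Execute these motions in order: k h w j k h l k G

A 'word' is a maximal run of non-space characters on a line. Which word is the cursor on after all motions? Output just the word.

Answer: red

Derivation:
After 1 (k): row=0 col=0 char='_'
After 2 (h): row=0 col=0 char='_'
After 3 (w): row=0 col=1 char='g'
After 4 (j): row=1 col=1 char='_'
After 5 (k): row=0 col=1 char='g'
After 6 (h): row=0 col=0 char='_'
After 7 (l): row=0 col=1 char='g'
After 8 (k): row=0 col=1 char='g'
After 9 (G): row=2 col=0 char='r'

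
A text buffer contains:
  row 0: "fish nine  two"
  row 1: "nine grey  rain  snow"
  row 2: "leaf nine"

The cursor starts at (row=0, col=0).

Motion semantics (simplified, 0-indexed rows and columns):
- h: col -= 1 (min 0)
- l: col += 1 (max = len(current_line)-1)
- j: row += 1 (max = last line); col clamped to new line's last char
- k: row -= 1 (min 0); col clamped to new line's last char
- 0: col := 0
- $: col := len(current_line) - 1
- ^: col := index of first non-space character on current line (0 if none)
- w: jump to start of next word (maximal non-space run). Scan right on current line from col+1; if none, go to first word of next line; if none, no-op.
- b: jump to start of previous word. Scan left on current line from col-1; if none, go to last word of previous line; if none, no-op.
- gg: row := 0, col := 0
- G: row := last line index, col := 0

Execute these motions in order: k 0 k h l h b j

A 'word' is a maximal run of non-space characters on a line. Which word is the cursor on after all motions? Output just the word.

Answer: nine

Derivation:
After 1 (k): row=0 col=0 char='f'
After 2 (0): row=0 col=0 char='f'
After 3 (k): row=0 col=0 char='f'
After 4 (h): row=0 col=0 char='f'
After 5 (l): row=0 col=1 char='i'
After 6 (h): row=0 col=0 char='f'
After 7 (b): row=0 col=0 char='f'
After 8 (j): row=1 col=0 char='n'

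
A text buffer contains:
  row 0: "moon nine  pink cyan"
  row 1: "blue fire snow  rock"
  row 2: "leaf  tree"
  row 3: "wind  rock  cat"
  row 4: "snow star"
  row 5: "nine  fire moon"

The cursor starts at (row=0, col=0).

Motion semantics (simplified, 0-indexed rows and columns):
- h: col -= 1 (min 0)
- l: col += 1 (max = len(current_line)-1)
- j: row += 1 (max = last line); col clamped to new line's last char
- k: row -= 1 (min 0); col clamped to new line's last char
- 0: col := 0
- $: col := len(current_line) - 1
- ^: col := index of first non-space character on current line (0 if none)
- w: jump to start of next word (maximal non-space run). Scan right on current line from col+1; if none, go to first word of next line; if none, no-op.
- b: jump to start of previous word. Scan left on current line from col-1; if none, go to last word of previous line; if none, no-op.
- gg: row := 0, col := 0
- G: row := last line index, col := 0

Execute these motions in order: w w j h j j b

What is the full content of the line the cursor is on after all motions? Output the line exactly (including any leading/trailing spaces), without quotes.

After 1 (w): row=0 col=5 char='n'
After 2 (w): row=0 col=11 char='p'
After 3 (j): row=1 col=11 char='n'
After 4 (h): row=1 col=10 char='s'
After 5 (j): row=2 col=9 char='e'
After 6 (j): row=3 col=9 char='k'
After 7 (b): row=3 col=6 char='r'

Answer: wind  rock  cat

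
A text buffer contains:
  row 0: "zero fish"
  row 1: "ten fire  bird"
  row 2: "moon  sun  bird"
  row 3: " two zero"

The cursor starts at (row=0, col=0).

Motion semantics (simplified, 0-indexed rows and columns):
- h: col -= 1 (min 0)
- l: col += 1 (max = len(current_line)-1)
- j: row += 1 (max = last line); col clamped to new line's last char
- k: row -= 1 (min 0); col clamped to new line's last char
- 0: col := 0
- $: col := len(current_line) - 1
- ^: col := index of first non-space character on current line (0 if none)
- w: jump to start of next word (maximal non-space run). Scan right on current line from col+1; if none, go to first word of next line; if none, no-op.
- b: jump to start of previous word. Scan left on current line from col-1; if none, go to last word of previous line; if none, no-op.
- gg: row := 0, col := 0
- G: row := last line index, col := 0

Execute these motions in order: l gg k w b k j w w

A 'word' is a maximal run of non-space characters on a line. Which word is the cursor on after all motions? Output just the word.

Answer: bird

Derivation:
After 1 (l): row=0 col=1 char='e'
After 2 (gg): row=0 col=0 char='z'
After 3 (k): row=0 col=0 char='z'
After 4 (w): row=0 col=5 char='f'
After 5 (b): row=0 col=0 char='z'
After 6 (k): row=0 col=0 char='z'
After 7 (j): row=1 col=0 char='t'
After 8 (w): row=1 col=4 char='f'
After 9 (w): row=1 col=10 char='b'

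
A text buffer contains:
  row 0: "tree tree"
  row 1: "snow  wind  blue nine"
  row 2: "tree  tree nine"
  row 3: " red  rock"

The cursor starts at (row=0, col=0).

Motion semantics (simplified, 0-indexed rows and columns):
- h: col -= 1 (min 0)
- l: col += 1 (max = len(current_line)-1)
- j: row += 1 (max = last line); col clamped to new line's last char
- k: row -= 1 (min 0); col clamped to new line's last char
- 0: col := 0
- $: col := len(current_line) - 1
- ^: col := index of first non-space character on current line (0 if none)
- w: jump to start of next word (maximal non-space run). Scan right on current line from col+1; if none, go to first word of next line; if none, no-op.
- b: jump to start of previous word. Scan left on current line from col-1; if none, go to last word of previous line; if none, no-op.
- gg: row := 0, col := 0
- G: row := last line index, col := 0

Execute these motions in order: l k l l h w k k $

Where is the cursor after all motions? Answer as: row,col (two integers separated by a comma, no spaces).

Answer: 0,8

Derivation:
After 1 (l): row=0 col=1 char='r'
After 2 (k): row=0 col=1 char='r'
After 3 (l): row=0 col=2 char='e'
After 4 (l): row=0 col=3 char='e'
After 5 (h): row=0 col=2 char='e'
After 6 (w): row=0 col=5 char='t'
After 7 (k): row=0 col=5 char='t'
After 8 (k): row=0 col=5 char='t'
After 9 ($): row=0 col=8 char='e'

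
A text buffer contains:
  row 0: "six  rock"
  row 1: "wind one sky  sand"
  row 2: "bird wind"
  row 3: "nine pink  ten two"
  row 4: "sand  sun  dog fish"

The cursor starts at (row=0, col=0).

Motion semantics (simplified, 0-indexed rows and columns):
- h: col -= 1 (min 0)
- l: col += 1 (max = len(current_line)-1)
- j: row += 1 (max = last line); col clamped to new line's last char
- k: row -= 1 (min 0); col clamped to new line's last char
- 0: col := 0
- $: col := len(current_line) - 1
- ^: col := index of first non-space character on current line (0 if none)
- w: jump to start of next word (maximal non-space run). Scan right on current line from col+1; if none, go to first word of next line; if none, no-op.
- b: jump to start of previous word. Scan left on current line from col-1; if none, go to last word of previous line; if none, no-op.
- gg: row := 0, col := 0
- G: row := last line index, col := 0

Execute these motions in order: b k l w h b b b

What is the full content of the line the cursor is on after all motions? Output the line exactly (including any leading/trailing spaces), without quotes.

After 1 (b): row=0 col=0 char='s'
After 2 (k): row=0 col=0 char='s'
After 3 (l): row=0 col=1 char='i'
After 4 (w): row=0 col=5 char='r'
After 5 (h): row=0 col=4 char='_'
After 6 (b): row=0 col=0 char='s'
After 7 (b): row=0 col=0 char='s'
After 8 (b): row=0 col=0 char='s'

Answer: six  rock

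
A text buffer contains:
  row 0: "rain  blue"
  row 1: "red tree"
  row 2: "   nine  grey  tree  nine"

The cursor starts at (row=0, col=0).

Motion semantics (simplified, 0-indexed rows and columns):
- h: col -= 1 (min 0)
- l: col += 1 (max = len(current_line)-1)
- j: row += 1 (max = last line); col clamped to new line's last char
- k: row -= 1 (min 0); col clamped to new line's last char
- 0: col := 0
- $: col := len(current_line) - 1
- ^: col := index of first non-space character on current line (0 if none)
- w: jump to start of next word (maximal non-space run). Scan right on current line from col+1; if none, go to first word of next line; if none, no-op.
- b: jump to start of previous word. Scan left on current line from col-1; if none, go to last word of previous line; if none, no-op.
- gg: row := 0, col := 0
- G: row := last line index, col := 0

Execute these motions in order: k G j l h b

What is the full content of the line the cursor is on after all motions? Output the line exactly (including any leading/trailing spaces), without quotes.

After 1 (k): row=0 col=0 char='r'
After 2 (G): row=2 col=0 char='_'
After 3 (j): row=2 col=0 char='_'
After 4 (l): row=2 col=1 char='_'
After 5 (h): row=2 col=0 char='_'
After 6 (b): row=1 col=4 char='t'

Answer: red tree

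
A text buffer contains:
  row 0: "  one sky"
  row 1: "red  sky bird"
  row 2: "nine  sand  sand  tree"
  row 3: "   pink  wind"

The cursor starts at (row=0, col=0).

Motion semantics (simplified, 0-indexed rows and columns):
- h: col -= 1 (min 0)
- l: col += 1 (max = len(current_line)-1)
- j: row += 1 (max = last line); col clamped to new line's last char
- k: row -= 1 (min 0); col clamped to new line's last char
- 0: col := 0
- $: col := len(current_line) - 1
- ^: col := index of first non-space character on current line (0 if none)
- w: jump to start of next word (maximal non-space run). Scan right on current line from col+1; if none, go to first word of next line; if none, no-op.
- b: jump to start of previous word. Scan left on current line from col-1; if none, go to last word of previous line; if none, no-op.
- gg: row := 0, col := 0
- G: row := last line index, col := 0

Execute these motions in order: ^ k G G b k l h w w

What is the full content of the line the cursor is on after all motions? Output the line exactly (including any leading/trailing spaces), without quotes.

Answer: nine  sand  sand  tree

Derivation:
After 1 (^): row=0 col=2 char='o'
After 2 (k): row=0 col=2 char='o'
After 3 (G): row=3 col=0 char='_'
After 4 (G): row=3 col=0 char='_'
After 5 (b): row=2 col=18 char='t'
After 6 (k): row=1 col=12 char='d'
After 7 (l): row=1 col=12 char='d'
After 8 (h): row=1 col=11 char='r'
After 9 (w): row=2 col=0 char='n'
After 10 (w): row=2 col=6 char='s'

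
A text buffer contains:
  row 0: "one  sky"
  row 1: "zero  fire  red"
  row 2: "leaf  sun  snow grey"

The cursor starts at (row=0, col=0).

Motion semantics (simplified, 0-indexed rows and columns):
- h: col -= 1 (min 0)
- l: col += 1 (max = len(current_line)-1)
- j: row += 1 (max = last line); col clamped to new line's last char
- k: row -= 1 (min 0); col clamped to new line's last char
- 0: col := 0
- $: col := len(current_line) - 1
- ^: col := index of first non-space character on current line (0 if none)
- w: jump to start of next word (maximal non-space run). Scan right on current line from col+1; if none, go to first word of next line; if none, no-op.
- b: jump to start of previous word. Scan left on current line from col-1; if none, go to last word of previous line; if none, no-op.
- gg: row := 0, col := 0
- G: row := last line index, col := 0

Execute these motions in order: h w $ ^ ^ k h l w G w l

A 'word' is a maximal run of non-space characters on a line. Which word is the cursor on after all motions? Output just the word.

Answer: sun

Derivation:
After 1 (h): row=0 col=0 char='o'
After 2 (w): row=0 col=5 char='s'
After 3 ($): row=0 col=7 char='y'
After 4 (^): row=0 col=0 char='o'
After 5 (^): row=0 col=0 char='o'
After 6 (k): row=0 col=0 char='o'
After 7 (h): row=0 col=0 char='o'
After 8 (l): row=0 col=1 char='n'
After 9 (w): row=0 col=5 char='s'
After 10 (G): row=2 col=0 char='l'
After 11 (w): row=2 col=6 char='s'
After 12 (l): row=2 col=7 char='u'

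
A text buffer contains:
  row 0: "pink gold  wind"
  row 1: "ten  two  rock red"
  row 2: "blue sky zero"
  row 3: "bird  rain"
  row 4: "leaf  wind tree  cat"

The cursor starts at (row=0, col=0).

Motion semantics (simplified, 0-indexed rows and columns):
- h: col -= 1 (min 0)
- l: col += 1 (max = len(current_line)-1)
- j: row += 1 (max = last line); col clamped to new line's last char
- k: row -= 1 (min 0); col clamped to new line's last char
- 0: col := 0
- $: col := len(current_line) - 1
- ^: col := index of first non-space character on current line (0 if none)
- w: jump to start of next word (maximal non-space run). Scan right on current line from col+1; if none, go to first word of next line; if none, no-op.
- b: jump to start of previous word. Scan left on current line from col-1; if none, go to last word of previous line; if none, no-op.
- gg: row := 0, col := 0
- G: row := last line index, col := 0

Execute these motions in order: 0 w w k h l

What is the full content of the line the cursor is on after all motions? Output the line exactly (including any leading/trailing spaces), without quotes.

Answer: pink gold  wind

Derivation:
After 1 (0): row=0 col=0 char='p'
After 2 (w): row=0 col=5 char='g'
After 3 (w): row=0 col=11 char='w'
After 4 (k): row=0 col=11 char='w'
After 5 (h): row=0 col=10 char='_'
After 6 (l): row=0 col=11 char='w'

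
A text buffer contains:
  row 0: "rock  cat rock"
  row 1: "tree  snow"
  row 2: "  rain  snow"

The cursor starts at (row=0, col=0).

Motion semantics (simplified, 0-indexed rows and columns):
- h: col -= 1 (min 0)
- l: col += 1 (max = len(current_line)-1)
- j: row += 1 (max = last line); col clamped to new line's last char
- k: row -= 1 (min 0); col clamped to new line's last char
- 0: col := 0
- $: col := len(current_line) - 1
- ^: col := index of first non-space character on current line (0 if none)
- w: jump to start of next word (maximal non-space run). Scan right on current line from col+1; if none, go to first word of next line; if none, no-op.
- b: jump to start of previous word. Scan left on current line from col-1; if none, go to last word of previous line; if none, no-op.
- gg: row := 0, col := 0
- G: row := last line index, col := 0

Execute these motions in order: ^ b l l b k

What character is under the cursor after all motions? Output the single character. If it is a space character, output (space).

After 1 (^): row=0 col=0 char='r'
After 2 (b): row=0 col=0 char='r'
After 3 (l): row=0 col=1 char='o'
After 4 (l): row=0 col=2 char='c'
After 5 (b): row=0 col=0 char='r'
After 6 (k): row=0 col=0 char='r'

Answer: r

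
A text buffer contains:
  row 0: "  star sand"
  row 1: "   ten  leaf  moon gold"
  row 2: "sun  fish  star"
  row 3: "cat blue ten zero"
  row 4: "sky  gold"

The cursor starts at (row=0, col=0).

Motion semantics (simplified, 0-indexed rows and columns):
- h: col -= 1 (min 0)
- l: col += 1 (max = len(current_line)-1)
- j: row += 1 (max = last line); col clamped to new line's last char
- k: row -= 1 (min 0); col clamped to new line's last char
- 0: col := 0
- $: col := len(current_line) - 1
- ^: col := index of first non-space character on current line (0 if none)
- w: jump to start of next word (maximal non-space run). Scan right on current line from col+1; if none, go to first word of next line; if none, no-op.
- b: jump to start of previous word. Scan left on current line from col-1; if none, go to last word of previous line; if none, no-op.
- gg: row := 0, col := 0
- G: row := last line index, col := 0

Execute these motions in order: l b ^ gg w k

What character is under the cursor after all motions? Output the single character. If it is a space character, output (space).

After 1 (l): row=0 col=1 char='_'
After 2 (b): row=0 col=1 char='_'
After 3 (^): row=0 col=2 char='s'
After 4 (gg): row=0 col=0 char='_'
After 5 (w): row=0 col=2 char='s'
After 6 (k): row=0 col=2 char='s'

Answer: s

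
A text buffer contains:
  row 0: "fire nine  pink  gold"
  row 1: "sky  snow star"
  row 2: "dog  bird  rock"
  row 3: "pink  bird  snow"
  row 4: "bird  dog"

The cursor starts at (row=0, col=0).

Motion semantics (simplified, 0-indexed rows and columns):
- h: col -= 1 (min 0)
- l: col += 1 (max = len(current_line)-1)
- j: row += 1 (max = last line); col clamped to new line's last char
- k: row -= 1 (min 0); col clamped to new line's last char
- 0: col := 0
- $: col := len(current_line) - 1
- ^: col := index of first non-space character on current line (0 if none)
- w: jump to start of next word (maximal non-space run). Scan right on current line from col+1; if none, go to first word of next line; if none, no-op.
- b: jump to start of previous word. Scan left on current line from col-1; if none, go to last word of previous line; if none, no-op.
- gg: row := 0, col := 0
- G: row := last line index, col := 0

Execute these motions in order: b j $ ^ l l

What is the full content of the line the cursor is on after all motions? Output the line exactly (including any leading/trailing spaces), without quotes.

After 1 (b): row=0 col=0 char='f'
After 2 (j): row=1 col=0 char='s'
After 3 ($): row=1 col=13 char='r'
After 4 (^): row=1 col=0 char='s'
After 5 (l): row=1 col=1 char='k'
After 6 (l): row=1 col=2 char='y'

Answer: sky  snow star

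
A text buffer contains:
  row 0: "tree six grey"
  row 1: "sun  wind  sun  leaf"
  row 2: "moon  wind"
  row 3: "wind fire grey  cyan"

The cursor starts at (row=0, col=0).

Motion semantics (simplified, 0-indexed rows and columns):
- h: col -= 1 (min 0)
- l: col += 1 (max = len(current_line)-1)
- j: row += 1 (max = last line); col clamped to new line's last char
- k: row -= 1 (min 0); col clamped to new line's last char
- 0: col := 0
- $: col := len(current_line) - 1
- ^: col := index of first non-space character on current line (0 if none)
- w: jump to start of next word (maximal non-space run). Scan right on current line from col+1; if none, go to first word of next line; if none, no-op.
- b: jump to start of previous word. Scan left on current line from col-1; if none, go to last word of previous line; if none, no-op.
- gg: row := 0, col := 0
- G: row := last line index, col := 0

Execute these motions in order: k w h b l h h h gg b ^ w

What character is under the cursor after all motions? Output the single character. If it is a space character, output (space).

Answer: s

Derivation:
After 1 (k): row=0 col=0 char='t'
After 2 (w): row=0 col=5 char='s'
After 3 (h): row=0 col=4 char='_'
After 4 (b): row=0 col=0 char='t'
After 5 (l): row=0 col=1 char='r'
After 6 (h): row=0 col=0 char='t'
After 7 (h): row=0 col=0 char='t'
After 8 (h): row=0 col=0 char='t'
After 9 (gg): row=0 col=0 char='t'
After 10 (b): row=0 col=0 char='t'
After 11 (^): row=0 col=0 char='t'
After 12 (w): row=0 col=5 char='s'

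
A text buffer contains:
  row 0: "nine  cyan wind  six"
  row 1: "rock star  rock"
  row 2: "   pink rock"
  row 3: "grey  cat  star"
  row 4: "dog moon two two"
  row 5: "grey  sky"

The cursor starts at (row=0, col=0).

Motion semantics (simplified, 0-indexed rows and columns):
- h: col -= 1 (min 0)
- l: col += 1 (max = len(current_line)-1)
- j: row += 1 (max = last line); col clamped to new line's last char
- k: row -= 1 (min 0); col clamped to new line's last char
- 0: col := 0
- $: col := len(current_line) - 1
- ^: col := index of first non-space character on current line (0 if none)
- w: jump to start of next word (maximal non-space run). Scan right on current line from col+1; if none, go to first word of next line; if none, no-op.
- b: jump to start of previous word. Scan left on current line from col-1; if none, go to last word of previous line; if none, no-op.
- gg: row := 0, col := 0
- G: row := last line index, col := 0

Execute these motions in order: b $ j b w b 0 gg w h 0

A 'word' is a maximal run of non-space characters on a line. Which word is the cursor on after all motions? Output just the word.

After 1 (b): row=0 col=0 char='n'
After 2 ($): row=0 col=19 char='x'
After 3 (j): row=1 col=14 char='k'
After 4 (b): row=1 col=11 char='r'
After 5 (w): row=2 col=3 char='p'
After 6 (b): row=1 col=11 char='r'
After 7 (0): row=1 col=0 char='r'
After 8 (gg): row=0 col=0 char='n'
After 9 (w): row=0 col=6 char='c'
After 10 (h): row=0 col=5 char='_'
After 11 (0): row=0 col=0 char='n'

Answer: nine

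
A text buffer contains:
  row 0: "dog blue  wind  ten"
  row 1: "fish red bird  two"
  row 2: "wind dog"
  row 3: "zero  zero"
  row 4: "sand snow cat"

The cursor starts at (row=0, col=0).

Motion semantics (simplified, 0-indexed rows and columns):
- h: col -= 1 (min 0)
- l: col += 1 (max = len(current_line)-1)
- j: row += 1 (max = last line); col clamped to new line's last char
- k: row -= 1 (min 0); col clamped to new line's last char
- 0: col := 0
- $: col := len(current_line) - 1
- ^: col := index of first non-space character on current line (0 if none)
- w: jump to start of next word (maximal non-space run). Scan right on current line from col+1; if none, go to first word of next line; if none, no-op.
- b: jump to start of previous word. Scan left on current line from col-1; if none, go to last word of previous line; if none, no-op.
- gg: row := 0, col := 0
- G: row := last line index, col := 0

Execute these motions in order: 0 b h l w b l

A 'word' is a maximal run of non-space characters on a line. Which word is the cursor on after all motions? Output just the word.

Answer: dog

Derivation:
After 1 (0): row=0 col=0 char='d'
After 2 (b): row=0 col=0 char='d'
After 3 (h): row=0 col=0 char='d'
After 4 (l): row=0 col=1 char='o'
After 5 (w): row=0 col=4 char='b'
After 6 (b): row=0 col=0 char='d'
After 7 (l): row=0 col=1 char='o'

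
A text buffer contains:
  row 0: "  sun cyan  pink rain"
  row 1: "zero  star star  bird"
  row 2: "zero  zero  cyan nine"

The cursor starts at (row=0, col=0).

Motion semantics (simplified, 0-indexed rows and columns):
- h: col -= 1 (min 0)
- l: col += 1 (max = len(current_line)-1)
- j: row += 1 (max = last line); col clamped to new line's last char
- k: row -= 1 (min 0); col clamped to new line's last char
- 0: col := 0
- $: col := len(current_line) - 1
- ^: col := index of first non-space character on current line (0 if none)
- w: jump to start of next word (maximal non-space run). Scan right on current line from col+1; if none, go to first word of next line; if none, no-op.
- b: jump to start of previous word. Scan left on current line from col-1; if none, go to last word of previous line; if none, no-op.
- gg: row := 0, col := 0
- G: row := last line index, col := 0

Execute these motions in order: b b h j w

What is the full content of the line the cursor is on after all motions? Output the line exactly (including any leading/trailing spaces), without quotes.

After 1 (b): row=0 col=0 char='_'
After 2 (b): row=0 col=0 char='_'
After 3 (h): row=0 col=0 char='_'
After 4 (j): row=1 col=0 char='z'
After 5 (w): row=1 col=6 char='s'

Answer: zero  star star  bird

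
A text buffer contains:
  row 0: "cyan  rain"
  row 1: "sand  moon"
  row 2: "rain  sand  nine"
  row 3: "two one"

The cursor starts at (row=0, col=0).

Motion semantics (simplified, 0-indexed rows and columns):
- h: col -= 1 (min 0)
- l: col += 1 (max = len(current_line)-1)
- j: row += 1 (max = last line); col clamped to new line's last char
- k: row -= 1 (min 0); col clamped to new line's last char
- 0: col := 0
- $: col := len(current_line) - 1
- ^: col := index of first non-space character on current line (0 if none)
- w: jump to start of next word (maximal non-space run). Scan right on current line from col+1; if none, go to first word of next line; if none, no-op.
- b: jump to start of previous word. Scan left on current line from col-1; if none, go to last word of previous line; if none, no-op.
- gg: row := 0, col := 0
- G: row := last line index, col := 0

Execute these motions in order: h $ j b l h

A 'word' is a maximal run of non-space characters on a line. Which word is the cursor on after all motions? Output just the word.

After 1 (h): row=0 col=0 char='c'
After 2 ($): row=0 col=9 char='n'
After 3 (j): row=1 col=9 char='n'
After 4 (b): row=1 col=6 char='m'
After 5 (l): row=1 col=7 char='o'
After 6 (h): row=1 col=6 char='m'

Answer: moon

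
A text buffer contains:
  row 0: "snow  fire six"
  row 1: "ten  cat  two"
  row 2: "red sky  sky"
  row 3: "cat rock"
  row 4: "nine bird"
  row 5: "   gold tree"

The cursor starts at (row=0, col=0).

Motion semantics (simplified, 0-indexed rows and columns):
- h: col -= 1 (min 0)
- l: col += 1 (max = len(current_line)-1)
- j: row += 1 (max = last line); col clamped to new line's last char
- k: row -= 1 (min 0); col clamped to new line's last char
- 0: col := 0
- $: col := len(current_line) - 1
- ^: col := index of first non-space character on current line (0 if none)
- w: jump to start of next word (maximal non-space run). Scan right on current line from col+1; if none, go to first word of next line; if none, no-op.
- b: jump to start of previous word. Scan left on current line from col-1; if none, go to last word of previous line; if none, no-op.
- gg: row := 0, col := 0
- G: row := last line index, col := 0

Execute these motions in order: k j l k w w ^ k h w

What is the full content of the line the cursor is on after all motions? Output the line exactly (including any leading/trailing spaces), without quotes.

After 1 (k): row=0 col=0 char='s'
After 2 (j): row=1 col=0 char='t'
After 3 (l): row=1 col=1 char='e'
After 4 (k): row=0 col=1 char='n'
After 5 (w): row=0 col=6 char='f'
After 6 (w): row=0 col=11 char='s'
After 7 (^): row=0 col=0 char='s'
After 8 (k): row=0 col=0 char='s'
After 9 (h): row=0 col=0 char='s'
After 10 (w): row=0 col=6 char='f'

Answer: snow  fire six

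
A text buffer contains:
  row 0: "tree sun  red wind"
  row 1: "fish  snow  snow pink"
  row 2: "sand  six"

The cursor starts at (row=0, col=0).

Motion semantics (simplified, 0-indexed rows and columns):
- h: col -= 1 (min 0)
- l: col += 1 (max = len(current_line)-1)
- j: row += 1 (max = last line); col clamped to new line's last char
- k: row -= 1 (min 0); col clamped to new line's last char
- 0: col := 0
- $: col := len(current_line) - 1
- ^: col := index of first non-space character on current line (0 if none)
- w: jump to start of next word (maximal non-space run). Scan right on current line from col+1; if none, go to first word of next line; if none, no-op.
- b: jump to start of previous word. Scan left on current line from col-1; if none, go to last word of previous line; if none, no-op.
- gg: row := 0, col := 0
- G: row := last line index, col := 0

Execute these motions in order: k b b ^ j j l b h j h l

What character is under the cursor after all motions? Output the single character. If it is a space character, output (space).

After 1 (k): row=0 col=0 char='t'
After 2 (b): row=0 col=0 char='t'
After 3 (b): row=0 col=0 char='t'
After 4 (^): row=0 col=0 char='t'
After 5 (j): row=1 col=0 char='f'
After 6 (j): row=2 col=0 char='s'
After 7 (l): row=2 col=1 char='a'
After 8 (b): row=2 col=0 char='s'
After 9 (h): row=2 col=0 char='s'
After 10 (j): row=2 col=0 char='s'
After 11 (h): row=2 col=0 char='s'
After 12 (l): row=2 col=1 char='a'

Answer: a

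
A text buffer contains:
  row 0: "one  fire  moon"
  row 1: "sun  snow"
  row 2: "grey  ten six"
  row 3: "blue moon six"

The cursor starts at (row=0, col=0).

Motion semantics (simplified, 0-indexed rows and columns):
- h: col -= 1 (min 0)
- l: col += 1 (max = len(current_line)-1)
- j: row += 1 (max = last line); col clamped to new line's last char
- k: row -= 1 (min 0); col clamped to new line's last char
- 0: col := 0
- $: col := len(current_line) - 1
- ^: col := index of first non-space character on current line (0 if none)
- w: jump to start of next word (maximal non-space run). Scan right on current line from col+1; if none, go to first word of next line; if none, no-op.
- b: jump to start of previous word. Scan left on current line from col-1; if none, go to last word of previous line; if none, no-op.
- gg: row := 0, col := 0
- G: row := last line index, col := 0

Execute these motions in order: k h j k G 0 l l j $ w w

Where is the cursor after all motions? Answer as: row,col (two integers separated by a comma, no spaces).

Answer: 3,12

Derivation:
After 1 (k): row=0 col=0 char='o'
After 2 (h): row=0 col=0 char='o'
After 3 (j): row=1 col=0 char='s'
After 4 (k): row=0 col=0 char='o'
After 5 (G): row=3 col=0 char='b'
After 6 (0): row=3 col=0 char='b'
After 7 (l): row=3 col=1 char='l'
After 8 (l): row=3 col=2 char='u'
After 9 (j): row=3 col=2 char='u'
After 10 ($): row=3 col=12 char='x'
After 11 (w): row=3 col=12 char='x'
After 12 (w): row=3 col=12 char='x'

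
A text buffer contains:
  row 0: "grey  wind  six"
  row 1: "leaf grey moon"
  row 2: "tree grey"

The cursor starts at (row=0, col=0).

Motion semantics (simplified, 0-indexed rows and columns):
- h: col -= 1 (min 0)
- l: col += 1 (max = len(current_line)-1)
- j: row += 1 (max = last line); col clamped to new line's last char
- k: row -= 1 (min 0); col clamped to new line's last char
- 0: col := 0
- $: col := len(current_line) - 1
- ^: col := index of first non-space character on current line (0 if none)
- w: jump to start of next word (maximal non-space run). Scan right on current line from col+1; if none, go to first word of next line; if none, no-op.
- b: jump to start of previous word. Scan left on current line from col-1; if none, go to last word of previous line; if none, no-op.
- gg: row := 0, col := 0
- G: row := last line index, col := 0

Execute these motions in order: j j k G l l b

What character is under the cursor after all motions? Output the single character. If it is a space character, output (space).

After 1 (j): row=1 col=0 char='l'
After 2 (j): row=2 col=0 char='t'
After 3 (k): row=1 col=0 char='l'
After 4 (G): row=2 col=0 char='t'
After 5 (l): row=2 col=1 char='r'
After 6 (l): row=2 col=2 char='e'
After 7 (b): row=2 col=0 char='t'

Answer: t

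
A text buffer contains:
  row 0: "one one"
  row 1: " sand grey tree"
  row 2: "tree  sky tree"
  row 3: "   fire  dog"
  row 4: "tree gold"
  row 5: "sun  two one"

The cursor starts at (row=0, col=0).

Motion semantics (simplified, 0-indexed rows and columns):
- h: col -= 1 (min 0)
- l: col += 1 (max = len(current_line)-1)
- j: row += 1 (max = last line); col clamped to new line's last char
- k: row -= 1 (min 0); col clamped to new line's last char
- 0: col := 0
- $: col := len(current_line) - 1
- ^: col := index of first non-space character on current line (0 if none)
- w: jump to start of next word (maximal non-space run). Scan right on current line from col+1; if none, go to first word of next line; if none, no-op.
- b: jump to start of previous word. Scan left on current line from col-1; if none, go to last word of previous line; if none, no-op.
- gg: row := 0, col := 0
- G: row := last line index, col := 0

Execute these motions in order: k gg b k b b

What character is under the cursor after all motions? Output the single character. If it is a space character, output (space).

After 1 (k): row=0 col=0 char='o'
After 2 (gg): row=0 col=0 char='o'
After 3 (b): row=0 col=0 char='o'
After 4 (k): row=0 col=0 char='o'
After 5 (b): row=0 col=0 char='o'
After 6 (b): row=0 col=0 char='o'

Answer: o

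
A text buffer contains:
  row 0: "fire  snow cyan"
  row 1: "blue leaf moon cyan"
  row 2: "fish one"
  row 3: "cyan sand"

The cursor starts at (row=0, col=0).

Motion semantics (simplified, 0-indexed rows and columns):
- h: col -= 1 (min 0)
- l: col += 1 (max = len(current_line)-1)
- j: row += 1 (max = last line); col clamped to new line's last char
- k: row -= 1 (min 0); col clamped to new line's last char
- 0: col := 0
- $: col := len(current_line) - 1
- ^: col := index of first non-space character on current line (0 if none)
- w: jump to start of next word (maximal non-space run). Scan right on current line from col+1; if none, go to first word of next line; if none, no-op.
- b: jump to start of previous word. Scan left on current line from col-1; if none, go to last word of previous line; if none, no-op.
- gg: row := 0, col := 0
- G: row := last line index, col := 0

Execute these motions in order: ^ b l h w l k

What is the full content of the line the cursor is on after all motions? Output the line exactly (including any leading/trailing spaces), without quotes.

After 1 (^): row=0 col=0 char='f'
After 2 (b): row=0 col=0 char='f'
After 3 (l): row=0 col=1 char='i'
After 4 (h): row=0 col=0 char='f'
After 5 (w): row=0 col=6 char='s'
After 6 (l): row=0 col=7 char='n'
After 7 (k): row=0 col=7 char='n'

Answer: fire  snow cyan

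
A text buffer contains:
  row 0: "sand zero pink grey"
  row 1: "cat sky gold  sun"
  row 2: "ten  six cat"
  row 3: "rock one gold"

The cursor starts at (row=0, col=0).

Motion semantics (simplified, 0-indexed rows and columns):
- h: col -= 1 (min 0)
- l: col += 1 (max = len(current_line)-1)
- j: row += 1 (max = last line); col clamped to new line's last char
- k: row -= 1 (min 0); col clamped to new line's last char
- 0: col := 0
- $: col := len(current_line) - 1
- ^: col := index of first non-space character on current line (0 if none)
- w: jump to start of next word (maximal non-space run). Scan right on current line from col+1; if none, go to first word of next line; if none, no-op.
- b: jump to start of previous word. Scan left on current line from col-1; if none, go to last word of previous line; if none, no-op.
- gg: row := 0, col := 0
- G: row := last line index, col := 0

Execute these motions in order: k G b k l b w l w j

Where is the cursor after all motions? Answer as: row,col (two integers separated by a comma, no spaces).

After 1 (k): row=0 col=0 char='s'
After 2 (G): row=3 col=0 char='r'
After 3 (b): row=2 col=9 char='c'
After 4 (k): row=1 col=9 char='o'
After 5 (l): row=1 col=10 char='l'
After 6 (b): row=1 col=8 char='g'
After 7 (w): row=1 col=14 char='s'
After 8 (l): row=1 col=15 char='u'
After 9 (w): row=2 col=0 char='t'
After 10 (j): row=3 col=0 char='r'

Answer: 3,0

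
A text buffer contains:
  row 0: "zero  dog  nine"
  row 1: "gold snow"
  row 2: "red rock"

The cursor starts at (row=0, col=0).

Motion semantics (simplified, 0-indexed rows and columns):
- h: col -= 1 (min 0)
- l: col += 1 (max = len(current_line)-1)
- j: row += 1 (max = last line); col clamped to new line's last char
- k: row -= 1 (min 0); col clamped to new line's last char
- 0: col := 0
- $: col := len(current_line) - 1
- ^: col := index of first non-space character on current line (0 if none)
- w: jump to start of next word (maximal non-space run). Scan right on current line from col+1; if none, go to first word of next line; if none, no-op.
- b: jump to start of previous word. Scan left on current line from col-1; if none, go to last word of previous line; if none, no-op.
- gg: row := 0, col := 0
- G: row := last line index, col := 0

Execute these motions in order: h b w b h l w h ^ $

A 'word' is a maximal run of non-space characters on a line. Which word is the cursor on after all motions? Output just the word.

Answer: nine

Derivation:
After 1 (h): row=0 col=0 char='z'
After 2 (b): row=0 col=0 char='z'
After 3 (w): row=0 col=6 char='d'
After 4 (b): row=0 col=0 char='z'
After 5 (h): row=0 col=0 char='z'
After 6 (l): row=0 col=1 char='e'
After 7 (w): row=0 col=6 char='d'
After 8 (h): row=0 col=5 char='_'
After 9 (^): row=0 col=0 char='z'
After 10 ($): row=0 col=14 char='e'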